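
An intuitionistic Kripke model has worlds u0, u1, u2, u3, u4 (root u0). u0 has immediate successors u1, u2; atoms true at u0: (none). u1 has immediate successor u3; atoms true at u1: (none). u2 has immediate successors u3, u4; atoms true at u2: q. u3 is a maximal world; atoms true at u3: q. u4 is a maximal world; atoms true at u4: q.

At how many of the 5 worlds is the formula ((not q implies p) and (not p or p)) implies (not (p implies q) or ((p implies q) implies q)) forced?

3

u0: does not force it — u0 does not force ((not q implies p) and (not p or p)) implies (not (p implies q) or ((p implies q) implies q)): already at u0 itself, u0 forces (not q implies p) and (not p or p) but u0 does not force not (p implies q) or ((p implies q) implies q).
u1: does not force it.
u2: forces it.
u3: forces it.
u4: forces it.
Worlds forcing the formula: {u2, u3, u4}.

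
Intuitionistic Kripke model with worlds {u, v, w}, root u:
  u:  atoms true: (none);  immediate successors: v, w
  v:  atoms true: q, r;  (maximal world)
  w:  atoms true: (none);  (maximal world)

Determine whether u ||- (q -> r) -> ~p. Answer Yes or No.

Yes

u ||- (q -> r) -> ~p: every world accessible from u that forces q -> r (namely u, v, w) also forces ~p.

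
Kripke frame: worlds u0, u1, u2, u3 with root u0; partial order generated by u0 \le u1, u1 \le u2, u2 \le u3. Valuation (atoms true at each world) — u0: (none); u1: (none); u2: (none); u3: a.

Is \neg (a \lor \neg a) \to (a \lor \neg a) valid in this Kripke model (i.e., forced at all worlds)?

Yes

u0 \Vdash \neg (a \lor \neg a) \to (a \lor \neg a) vacuously: no world accessible from u0 forces the antecedent \neg (a \lor \neg a).
Since the root u0 forces \neg (a \lor \neg a) \to (a \lor \neg a) and forcing is persistent (monotone upward), every world forces it.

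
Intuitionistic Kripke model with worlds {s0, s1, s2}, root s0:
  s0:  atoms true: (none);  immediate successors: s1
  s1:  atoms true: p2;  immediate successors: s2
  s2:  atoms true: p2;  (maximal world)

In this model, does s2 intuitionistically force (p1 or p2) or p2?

Yes

s2 forces (p1 or p2) or p2 via the disjunct p1 or p2.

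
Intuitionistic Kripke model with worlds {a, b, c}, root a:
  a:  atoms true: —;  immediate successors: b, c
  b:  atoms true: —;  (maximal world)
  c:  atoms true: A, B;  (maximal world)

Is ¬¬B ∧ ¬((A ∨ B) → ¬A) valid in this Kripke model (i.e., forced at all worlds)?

No

Not every world: a ⊮ ¬¬B ∧ ¬((A ∨ B) → ¬A).
a ⊮ ¬¬B ∧ ¬((A ∨ B) → ¬A) since a fails ¬¬B.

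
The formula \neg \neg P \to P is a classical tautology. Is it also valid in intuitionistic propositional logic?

This is double-negation elimination, which is not intuitionistically valid.
A Kripke countermodel: worlds 0, 1; order generated by 0 \le 1; atoms true at each world — 0:{}; 1:{P}.
0 \nVdash \neg \neg P \to P: already at 0 itself, 0 \Vdash \neg \neg P but 0 \nVdash P.
0 lacks atom P, so 0 \nVdash P.
So the root 0 does not force the formula.

No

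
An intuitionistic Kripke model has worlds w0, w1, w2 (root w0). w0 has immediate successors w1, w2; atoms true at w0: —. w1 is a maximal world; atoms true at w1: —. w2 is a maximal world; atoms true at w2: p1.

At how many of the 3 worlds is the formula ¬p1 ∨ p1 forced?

w0: does not force it — w0 ⊮ ¬p1 ∨ p1: neither disjunct is forced at w0.
w1: forces it.
w2: forces it.
Worlds forcing the formula: {w1, w2}.

2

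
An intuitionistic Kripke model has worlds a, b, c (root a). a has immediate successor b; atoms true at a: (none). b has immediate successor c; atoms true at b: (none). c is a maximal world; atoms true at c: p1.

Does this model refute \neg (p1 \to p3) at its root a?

a \Vdash \neg (p1 \to p3): no world accessible from a forces p1 \to p3.
So the root a forces \neg (p1 \to p3); the model is not a countermodel.

No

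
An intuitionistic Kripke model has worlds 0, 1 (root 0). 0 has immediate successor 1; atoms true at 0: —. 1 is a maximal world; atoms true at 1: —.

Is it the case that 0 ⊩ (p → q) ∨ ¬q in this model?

Yes

0 ⊩ (p → q) ∨ ¬q via the disjunct p → q.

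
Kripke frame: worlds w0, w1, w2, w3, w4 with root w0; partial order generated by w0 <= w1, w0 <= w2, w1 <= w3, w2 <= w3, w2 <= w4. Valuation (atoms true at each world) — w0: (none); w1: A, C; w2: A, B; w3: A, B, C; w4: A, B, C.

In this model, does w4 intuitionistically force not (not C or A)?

No

w4 does not force not (not C or A) since w4 is accessible from w4 and w4 forces not C or A.
w4 forces not C or A via the disjunct A.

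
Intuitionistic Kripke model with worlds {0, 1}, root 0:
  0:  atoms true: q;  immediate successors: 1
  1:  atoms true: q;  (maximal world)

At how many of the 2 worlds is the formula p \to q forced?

0: forces it.
1: forces it.
Worlds forcing the formula: {0, 1}.

2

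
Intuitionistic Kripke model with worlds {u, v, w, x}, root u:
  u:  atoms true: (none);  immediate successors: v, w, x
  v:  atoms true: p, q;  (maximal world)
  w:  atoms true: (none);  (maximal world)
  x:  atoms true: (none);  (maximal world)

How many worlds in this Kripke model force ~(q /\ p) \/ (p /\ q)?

3

u: does not force it — u ||-/- ~(q /\ p) \/ (p /\ q): neither disjunct is forced at u.
v: forces it.
w: forces it.
x: forces it.
Worlds forcing the formula: {v, w, x}.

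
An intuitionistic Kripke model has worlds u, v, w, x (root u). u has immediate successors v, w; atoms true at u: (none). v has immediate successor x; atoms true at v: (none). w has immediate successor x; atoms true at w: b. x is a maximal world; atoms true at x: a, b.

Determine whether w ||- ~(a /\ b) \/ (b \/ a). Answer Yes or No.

w ||- ~(a /\ b) \/ (b \/ a) via the disjunct b \/ a.

Yes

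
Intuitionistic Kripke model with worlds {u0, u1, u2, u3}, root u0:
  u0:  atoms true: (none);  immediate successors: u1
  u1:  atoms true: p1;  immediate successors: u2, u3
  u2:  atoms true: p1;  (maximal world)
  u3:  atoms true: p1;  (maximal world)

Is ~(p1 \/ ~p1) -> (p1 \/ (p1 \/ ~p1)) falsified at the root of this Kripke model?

u0 ||- ~(p1 \/ ~p1) -> (p1 \/ (p1 \/ ~p1)) vacuously: no world accessible from u0 forces the antecedent ~(p1 \/ ~p1).
So the root u0 forces ~(p1 \/ ~p1) -> (p1 \/ (p1 \/ ~p1)); the model is not a countermodel.

No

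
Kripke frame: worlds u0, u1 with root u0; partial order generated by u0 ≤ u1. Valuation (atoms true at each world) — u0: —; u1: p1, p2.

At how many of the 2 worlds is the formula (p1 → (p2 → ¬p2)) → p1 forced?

u0: forces it.
u1: forces it.
Worlds forcing the formula: {u0, u1}.

2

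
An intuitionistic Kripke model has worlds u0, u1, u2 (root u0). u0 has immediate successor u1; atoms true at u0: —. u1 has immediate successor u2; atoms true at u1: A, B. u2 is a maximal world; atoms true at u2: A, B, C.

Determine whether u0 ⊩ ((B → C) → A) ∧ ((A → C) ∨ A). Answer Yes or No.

No

u0 ⊮ ((B → C) → A) ∧ ((A → C) ∨ A) since u0 fails (A → C) ∨ A.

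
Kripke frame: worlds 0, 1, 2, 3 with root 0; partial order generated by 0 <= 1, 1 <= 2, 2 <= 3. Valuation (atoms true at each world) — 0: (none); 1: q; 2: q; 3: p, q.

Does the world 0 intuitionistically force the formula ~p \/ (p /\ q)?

No

0 ||-/- ~p \/ (p /\ q): neither disjunct is forced at 0.
0 ||-/- ~p since 3 is accessible from 0 and 3 ||- p.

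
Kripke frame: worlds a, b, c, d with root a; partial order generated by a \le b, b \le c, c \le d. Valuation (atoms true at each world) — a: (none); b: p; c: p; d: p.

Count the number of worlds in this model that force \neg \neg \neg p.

a: does not force it — a \nVdash \neg \neg \neg p since a is accessible from a and a \Vdash \neg \neg p.
b: does not force it.
c: does not force it.
d: does not force it.
Worlds forcing the formula: { }.

0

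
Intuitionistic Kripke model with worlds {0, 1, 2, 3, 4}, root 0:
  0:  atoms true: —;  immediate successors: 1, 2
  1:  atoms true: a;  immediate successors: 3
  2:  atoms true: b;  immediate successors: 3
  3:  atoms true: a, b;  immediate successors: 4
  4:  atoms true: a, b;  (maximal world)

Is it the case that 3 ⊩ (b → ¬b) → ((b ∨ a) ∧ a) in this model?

3 ⊩ (b → ¬b) → ((b ∨ a) ∧ a) vacuously: no world accessible from 3 forces the antecedent b → ¬b.

Yes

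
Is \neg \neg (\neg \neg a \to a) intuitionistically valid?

Yes

This is the double negation of double-negation elimination, which is intuitionistically derivable.
By Glivenko's theorem the double negation of any classical propositional tautology is intuitionistically provable; \neg \neg a \to a is classically a tautology.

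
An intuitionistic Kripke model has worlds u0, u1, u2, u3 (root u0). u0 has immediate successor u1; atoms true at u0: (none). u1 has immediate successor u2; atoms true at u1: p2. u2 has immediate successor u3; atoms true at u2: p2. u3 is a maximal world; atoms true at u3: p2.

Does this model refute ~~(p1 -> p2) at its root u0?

u0 ||- ~~(p1 -> p2): no world accessible from u0 forces ~(p1 -> p2).
So the root u0 forces ~~(p1 -> p2); the model is not a countermodel.

No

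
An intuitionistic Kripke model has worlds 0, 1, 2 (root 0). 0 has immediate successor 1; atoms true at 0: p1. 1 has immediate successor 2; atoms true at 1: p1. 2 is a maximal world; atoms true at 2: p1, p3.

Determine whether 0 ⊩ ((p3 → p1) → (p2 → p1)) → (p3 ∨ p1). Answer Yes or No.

Yes

0 ⊩ ((p3 → p1) → (p2 → p1)) → (p3 ∨ p1): every world accessible from 0 that forces (p3 → p1) → (p2 → p1) (namely 0, 1, 2) also forces p3 ∨ p1.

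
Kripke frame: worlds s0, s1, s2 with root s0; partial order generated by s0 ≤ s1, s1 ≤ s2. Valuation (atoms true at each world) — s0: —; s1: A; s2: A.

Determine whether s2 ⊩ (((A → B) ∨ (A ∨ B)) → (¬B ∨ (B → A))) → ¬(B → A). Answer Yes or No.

s2 ⊮ (((A → B) ∨ (A ∨ B)) → (¬B ∨ (B → A))) → ¬(B → A): already at s2 itself, s2 ⊩ ((A → B) ∨ (A ∨ B)) → (¬B ∨ (B → A)) but s2 ⊮ ¬(B → A).
s2 ⊮ ¬(B → A) since s2 is accessible from s2 and s2 ⊩ B → A.
s2 ⊩ B → A vacuously: no world accessible from s2 forces the antecedent B.

No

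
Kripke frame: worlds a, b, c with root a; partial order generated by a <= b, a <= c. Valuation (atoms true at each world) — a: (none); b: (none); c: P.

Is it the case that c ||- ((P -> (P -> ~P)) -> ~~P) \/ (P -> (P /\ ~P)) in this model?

Yes

c ||- ((P -> (P -> ~P)) -> ~~P) \/ (P -> (P /\ ~P)) via the disjunct (P -> (P -> ~P)) -> ~~P.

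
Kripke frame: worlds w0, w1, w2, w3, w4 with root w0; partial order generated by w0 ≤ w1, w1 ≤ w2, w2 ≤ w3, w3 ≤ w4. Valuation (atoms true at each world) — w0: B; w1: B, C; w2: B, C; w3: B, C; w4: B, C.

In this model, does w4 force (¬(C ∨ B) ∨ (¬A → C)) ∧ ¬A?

Yes

w4 ⊩ (¬(C ∨ B) ∨ (¬A → C)) ∧ ¬A since w4 forces both conjuncts.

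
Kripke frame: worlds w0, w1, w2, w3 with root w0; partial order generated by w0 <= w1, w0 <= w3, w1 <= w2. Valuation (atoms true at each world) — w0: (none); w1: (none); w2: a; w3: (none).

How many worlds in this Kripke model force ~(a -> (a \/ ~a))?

w0: does not force it — w0 ||-/- ~(a -> (a \/ ~a)) since w0 is accessible from w0 and w0 ||- a -> (a \/ ~a).
w1: does not force it.
w2: does not force it.
w3: does not force it.
Worlds forcing the formula: { }.

0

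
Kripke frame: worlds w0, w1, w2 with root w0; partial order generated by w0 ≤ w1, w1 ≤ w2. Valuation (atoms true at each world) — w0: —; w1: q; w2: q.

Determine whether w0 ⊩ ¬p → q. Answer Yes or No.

w0 ⊮ ¬p → q: already at w0 itself, w0 ⊩ ¬p but w0 ⊮ q.
w0 lacks atom q, so w0 ⊮ q.

No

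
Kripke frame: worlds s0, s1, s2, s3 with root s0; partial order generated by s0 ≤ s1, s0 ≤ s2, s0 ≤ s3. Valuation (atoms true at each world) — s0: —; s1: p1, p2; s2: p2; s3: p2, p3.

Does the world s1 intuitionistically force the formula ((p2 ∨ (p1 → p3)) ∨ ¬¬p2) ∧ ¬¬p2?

s1 ⊩ ((p2 ∨ (p1 → p3)) ∨ ¬¬p2) ∧ ¬¬p2 since s1 forces both conjuncts.

Yes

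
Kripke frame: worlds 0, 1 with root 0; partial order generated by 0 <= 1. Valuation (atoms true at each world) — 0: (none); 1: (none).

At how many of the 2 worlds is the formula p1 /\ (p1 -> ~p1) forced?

0

0: does not force it — 0 ||-/- p1 /\ (p1 -> ~p1) since 0 fails p1.
1: does not force it.
Worlds forcing the formula: { }.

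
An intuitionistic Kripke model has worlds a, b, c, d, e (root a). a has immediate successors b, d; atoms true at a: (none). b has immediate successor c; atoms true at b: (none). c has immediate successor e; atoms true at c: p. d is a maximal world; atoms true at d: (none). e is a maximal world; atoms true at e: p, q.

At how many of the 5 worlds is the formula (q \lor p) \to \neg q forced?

1

a: does not force it — a \nVdash (q \lor p) \to \neg q: at the accessible world c, c \Vdash q \lor p but c \nVdash \neg q.
b: does not force it — b \nVdash (q \lor p) \to \neg q: at the accessible world c, c \Vdash q \lor p but c \nVdash \neg q.
c: does not force it.
d: forces it.
e: does not force it.
Worlds forcing the formula: {d}.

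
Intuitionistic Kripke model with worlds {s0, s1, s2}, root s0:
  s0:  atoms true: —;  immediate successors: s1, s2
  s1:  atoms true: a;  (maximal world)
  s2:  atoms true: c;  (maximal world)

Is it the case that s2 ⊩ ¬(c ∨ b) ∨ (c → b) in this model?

s2 ⊮ ¬(c ∨ b) ∨ (c → b): neither disjunct is forced at s2.
s2 ⊮ ¬(c ∨ b) since s2 is accessible from s2 and s2 ⊩ c ∨ b.
s2 ⊩ c ∨ b via the disjunct c.

No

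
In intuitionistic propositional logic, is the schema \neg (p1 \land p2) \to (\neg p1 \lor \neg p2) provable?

This is the constructively invalid direction of De Morgan's law for conjunction, which is not intuitionistically valid.
A Kripke countermodel: worlds u0, u1, u2; order generated by u0 \le u1, u0 \le u2; atoms true at each world — u0:{}; u1:{p1}; u2:{p2}.
u0 \nVdash \neg (p1 \land p2) \to (\neg p1 \lor \neg p2): already at u0 itself, u0 \Vdash \neg (p1 \land p2) but u0 \nVdash \neg p1 \lor \neg p2.
u0 \nVdash \neg p1 \lor \neg p2: neither disjunct is forced at u0.
u0 \nVdash \neg p1 since u1 is accessible from u0 and u1 \Vdash p1.
So the root u0 does not force the formula.

No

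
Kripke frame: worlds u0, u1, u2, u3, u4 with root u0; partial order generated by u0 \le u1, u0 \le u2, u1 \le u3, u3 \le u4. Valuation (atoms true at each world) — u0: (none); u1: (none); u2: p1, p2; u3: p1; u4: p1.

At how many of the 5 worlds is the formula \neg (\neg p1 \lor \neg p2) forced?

u0: does not force it — u0 \nVdash \neg (\neg p1 \lor \neg p2) since u1 is accessible from u0 and u1 \Vdash \neg p1 \lor \neg p2.
u1: does not force it — u1 \nVdash \neg (\neg p1 \lor \neg p2) since u1 is accessible from u1 and u1 \Vdash \neg p1 \lor \neg p2.
u2: forces it.
u3: does not force it — u3 \nVdash \neg (\neg p1 \lor \neg p2) since u3 is accessible from u3 and u3 \Vdash \neg p1 \lor \neg p2.
u4: does not force it.
Worlds forcing the formula: {u2}.

1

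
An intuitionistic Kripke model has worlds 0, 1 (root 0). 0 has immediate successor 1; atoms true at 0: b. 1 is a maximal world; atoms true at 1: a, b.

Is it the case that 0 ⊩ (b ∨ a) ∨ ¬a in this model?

Yes

0 ⊩ (b ∨ a) ∨ ¬a via the disjunct b ∨ a.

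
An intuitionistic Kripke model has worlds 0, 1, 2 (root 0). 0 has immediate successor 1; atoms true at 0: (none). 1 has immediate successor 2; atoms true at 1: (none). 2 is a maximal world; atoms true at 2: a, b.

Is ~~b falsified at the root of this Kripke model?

No

0 ||- ~~b: no world accessible from 0 forces ~b.
So the root 0 forces ~~b; the model is not a countermodel.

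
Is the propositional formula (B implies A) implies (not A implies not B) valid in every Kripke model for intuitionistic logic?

This is the forward direction of contraposition, which is intuitionistically derivable.
Assume B implies A and not A. If B held then A would follow, contradicting not A; so not B.

Yes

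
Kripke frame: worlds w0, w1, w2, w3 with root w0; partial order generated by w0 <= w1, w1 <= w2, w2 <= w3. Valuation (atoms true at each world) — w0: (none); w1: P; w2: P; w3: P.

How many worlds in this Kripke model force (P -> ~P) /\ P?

w0: does not force it — w0 ||-/- (P -> ~P) /\ P since w0 fails P -> ~P.
w1: does not force it — w1 ||-/- (P -> ~P) /\ P since w1 fails P -> ~P.
w2: does not force it — w2 ||-/- (P -> ~P) /\ P since w2 fails P -> ~P.
w3: does not force it.
Worlds forcing the formula: { }.

0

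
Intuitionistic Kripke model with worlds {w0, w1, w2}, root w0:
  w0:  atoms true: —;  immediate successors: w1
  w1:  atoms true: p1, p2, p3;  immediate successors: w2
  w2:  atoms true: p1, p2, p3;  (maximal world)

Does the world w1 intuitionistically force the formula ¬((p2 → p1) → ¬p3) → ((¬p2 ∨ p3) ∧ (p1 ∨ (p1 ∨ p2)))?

w1 ⊩ ¬((p2 → p1) → ¬p3) → ((¬p2 ∨ p3) ∧ (p1 ∨ (p1 ∨ p2))): every world accessible from w1 that forces ¬((p2 → p1) → ¬p3) (namely w1, w2) also forces (¬p2 ∨ p3) ∧ (p1 ∨ (p1 ∨ p2)).

Yes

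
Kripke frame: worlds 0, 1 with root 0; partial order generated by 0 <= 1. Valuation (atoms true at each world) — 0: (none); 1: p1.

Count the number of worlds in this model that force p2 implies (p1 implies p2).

2

0: forces it.
1: forces it.
Worlds forcing the formula: {0, 1}.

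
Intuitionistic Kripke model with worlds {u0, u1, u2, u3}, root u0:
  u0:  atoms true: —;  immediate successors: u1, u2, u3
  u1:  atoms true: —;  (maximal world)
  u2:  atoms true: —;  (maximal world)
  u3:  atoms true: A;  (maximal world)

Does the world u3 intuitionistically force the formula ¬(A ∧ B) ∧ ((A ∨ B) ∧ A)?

u3 ⊩ ¬(A ∧ B) ∧ ((A ∨ B) ∧ A) since u3 forces both conjuncts.

Yes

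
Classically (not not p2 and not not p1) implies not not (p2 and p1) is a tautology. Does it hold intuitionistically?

This is the distribution of double negation over conjunction, which is intuitionistically derivable.
Assume not not p2, not not p1, and not (p2 and p1). From p2 we'd get not p1 (since p2 and p1 is refuted), contradicting not not p1; so not p2, contradicting not not p2.

Yes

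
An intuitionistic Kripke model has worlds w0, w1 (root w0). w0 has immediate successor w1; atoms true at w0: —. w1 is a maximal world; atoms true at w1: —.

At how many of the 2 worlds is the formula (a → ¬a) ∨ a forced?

w0: forces it.
w1: forces it.
Worlds forcing the formula: {w0, w1}.

2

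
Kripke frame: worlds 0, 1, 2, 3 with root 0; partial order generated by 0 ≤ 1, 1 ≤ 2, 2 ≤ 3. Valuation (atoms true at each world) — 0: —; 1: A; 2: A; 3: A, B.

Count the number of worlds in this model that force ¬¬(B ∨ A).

0: forces it.
1: forces it.
2: forces it.
3: forces it.
Worlds forcing the formula: {0, 1, 2, 3}.

4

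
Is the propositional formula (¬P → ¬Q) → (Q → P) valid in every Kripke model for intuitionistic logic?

No

This is the converse of contraposition, which is not intuitionistically valid.
A Kripke countermodel: worlds u, v; order generated by u ≤ v; atoms true at each world — u:{Q}; v:{P,Q}.
u ⊮ (¬P → ¬Q) → (Q → P): already at u itself, u ⊩ ¬P → ¬Q but u ⊮ Q → P.
u ⊮ Q → P: already at u itself, u ⊩ Q but u ⊮ P.
u lacks atom P, so u ⊮ P.
So the root u does not force the formula.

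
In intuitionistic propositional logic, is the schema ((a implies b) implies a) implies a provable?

This is Peirce's law, which is not intuitionistically valid.
A Kripke countermodel: worlds w0, w1; order generated by w0 <= w1; atoms true at each world — w0:{}; w1:{a}.
w0 does not force ((a implies b) implies a) implies a: already at w0 itself, w0 forces (a implies b) implies a but w0 does not force a.
w0 lacks atom a, so w0 does not force a.
So the root w0 does not force the formula.

No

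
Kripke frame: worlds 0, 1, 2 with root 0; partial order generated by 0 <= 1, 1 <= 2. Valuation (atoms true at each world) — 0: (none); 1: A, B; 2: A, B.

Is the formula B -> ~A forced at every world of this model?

No

Not every world: 0 ||-/- B -> ~A.
0 ||-/- B -> ~A: at the accessible world 1, 1 ||- B but 1 ||-/- ~A.
1 ||-/- ~A since 1 is accessible from 1 and 1 ||- A.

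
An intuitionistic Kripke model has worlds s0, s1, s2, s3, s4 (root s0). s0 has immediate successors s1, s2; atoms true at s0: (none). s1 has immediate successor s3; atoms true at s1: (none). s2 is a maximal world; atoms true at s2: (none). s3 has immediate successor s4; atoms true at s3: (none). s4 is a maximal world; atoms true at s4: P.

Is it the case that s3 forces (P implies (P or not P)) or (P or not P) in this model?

Yes

s3 forces (P implies (P or not P)) or (P or not P) via the disjunct P implies (P or not P).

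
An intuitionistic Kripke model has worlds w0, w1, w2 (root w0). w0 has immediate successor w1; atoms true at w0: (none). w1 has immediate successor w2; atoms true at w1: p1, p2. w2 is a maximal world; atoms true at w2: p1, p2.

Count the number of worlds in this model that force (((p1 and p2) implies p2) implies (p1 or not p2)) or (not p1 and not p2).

w0: does not force it — w0 does not force (((p1 and p2) implies p2) implies (p1 or not p2)) or (not p1 and not p2): neither disjunct is forced at w0.
w1: forces it.
w2: forces it.
Worlds forcing the formula: {w1, w2}.

2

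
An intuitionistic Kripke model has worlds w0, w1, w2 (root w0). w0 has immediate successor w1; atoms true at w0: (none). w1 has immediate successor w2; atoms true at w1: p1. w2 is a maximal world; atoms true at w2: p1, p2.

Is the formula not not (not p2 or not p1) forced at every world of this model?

No

Not every world: w0 does not force not not (not p2 or not p1).
w0 does not force not not (not p2 or not p1) since w0 is accessible from w0 and w0 forces not (not p2 or not p1).
w0 forces not (not p2 or not p1): no world accessible from w0 forces not p2 or not p1.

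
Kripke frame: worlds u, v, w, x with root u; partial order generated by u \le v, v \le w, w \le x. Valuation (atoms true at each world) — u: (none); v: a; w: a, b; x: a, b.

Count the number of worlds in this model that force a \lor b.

3

u: does not force it — u \nVdash a \lor b: neither disjunct is forced at u.
v: forces it.
w: forces it.
x: forces it.
Worlds forcing the formula: {v, w, x}.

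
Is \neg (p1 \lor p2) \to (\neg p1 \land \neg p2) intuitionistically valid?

Yes

This is a constructively valid De Morgan direction (negated disjunction to conjunction of negations), which is intuitionistically derivable.
From \neg (p1 \lor p2): if p1 held then p1 \lor p2 would, contradiction — so \neg p1; similarly \neg p2.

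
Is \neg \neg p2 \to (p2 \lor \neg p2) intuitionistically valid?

No

This is a variant of double-negation elimination (deriving excluded middle from double negation), which is not intuitionistically valid.
A Kripke countermodel: worlds s0, s1; order generated by s0 \le s1; atoms true at each world — s0:{}; s1:{p2}.
s0 \nVdash \neg \neg p2 \to (p2 \lor \neg p2): already at s0 itself, s0 \Vdash \neg \neg p2 but s0 \nVdash p2 \lor \neg p2.
s0 \nVdash p2 \lor \neg p2: neither disjunct is forced at s0.
s0 lacks atom p2, so s0 \nVdash p2.
So the root s0 does not force the formula.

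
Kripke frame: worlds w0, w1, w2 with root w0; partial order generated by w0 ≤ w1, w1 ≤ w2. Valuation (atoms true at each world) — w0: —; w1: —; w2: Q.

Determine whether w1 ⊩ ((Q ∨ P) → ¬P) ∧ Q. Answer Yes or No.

No

w1 ⊮ ((Q ∨ P) → ¬P) ∧ Q since w1 fails Q.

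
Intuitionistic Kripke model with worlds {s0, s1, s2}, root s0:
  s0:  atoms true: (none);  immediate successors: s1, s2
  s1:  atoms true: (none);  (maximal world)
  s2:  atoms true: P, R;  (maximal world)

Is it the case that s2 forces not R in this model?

No

s2 does not force not R since s2 is accessible from s2 and s2 forces R.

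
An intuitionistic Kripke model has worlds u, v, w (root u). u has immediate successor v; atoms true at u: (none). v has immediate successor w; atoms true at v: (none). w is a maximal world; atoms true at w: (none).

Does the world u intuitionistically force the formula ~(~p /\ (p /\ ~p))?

Yes

u ||- ~(~p /\ (p /\ ~p)): no world accessible from u forces ~p /\ (p /\ ~p).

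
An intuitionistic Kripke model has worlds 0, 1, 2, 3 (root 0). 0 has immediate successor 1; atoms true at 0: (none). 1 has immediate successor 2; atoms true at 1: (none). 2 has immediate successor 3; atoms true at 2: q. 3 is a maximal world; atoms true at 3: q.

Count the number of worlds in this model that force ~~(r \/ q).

4

0: forces it.
1: forces it.
2: forces it.
3: forces it.
Worlds forcing the formula: {0, 1, 2, 3}.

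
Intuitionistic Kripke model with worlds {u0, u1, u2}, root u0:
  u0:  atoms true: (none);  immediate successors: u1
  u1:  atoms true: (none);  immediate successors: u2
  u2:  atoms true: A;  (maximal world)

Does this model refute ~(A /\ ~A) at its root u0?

u0 ||- ~(A /\ ~A): no world accessible from u0 forces A /\ ~A.
So the root u0 forces ~(A /\ ~A); the model is not a countermodel.

No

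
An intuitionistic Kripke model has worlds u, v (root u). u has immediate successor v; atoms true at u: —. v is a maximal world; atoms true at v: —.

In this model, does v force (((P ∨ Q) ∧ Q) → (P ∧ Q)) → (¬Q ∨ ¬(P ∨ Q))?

v ⊩ (((P ∨ Q) ∧ Q) → (P ∧ Q)) → (¬Q ∨ ¬(P ∨ Q)): every world accessible from v that forces ((P ∨ Q) ∧ Q) → (P ∧ Q) (namely v) also forces ¬Q ∨ ¬(P ∨ Q).

Yes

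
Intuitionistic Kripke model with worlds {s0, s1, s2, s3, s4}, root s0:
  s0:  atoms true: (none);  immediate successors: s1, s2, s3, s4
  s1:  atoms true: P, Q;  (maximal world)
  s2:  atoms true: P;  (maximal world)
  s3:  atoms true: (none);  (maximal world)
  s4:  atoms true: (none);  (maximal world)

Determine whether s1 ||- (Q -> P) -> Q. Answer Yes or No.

s1 ||- (Q -> P) -> Q: every world accessible from s1 that forces Q -> P (namely s1) also forces Q.

Yes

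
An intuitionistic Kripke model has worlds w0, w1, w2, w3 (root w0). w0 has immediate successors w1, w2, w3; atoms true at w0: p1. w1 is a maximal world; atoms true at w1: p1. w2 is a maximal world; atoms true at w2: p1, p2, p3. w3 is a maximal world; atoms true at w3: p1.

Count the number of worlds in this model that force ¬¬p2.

w0: does not force it — w0 ⊮ ¬¬p2 since w1 is accessible from w0 and w1 ⊩ ¬p2.
w1: does not force it — w1 ⊮ ¬¬p2 since w1 is accessible from w1 and w1 ⊩ ¬p2.
w2: forces it.
w3: does not force it — w3 ⊮ ¬¬p2 since w3 is accessible from w3 and w3 ⊩ ¬p2.
Worlds forcing the formula: {w2}.

1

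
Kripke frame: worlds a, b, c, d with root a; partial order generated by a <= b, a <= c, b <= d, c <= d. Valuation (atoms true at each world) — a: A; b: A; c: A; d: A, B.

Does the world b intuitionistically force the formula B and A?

No

b does not force B and A since b fails B.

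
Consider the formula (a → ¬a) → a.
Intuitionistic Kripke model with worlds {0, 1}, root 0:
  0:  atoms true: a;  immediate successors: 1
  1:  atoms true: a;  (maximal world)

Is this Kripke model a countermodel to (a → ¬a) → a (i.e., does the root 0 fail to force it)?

No

0 ⊩ (a → ¬a) → a vacuously: no world accessible from 0 forces the antecedent a → ¬a.
So the root 0 forces (a → ¬a) → a; the model is not a countermodel.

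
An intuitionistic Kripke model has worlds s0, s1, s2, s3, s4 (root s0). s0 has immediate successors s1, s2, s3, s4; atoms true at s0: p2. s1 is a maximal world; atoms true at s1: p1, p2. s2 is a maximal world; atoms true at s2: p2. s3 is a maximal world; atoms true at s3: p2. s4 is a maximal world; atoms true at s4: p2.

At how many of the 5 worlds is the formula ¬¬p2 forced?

s0: forces it.
s1: forces it.
s2: forces it.
s3: forces it.
s4: forces it.
Worlds forcing the formula: {s0, s1, s2, s3, s4}.

5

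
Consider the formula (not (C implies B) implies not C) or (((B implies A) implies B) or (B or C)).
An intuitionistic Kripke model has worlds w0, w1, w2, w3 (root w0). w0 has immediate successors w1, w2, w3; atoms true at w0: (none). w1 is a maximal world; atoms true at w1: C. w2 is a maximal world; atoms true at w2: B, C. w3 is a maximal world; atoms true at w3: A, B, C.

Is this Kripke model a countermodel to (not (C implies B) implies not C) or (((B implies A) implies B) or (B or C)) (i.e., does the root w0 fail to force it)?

Yes

w0 does not force (not (C implies B) implies not C) or (((B implies A) implies B) or (B or C)): neither disjunct is forced at w0.
w0 does not force not (C implies B) implies not C: at the accessible world w1, w1 forces not (C implies B) but w1 does not force not C.
w1 does not force not C since w1 is accessible from w1 and w1 forces C.
So the root w0 does not force (not (C implies B) implies not C) or (((B implies A) implies B) or (B or C)); the model is a countermodel.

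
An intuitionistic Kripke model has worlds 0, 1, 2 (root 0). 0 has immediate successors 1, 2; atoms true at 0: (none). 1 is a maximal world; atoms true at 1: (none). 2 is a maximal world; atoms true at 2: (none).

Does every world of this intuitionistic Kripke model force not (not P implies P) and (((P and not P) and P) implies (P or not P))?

0 forces not (not P implies P) and (((P and not P) and P) implies (P or not P)) since 0 forces both conjuncts.
Since the root 0 forces not (not P implies P) and (((P and not P) and P) implies (P or not P)) and forcing is persistent (monotone upward), every world forces it.

Yes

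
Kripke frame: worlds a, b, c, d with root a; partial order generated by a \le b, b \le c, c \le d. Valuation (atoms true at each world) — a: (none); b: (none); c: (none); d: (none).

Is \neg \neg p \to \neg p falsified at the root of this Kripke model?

No

a \Vdash \neg \neg p \to \neg p vacuously: no world accessible from a forces the antecedent \neg \neg p.
So the root a forces \neg \neg p \to \neg p; the model is not a countermodel.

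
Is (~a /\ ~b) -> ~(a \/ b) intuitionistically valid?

Yes

This is a constructively valid De Morgan direction (conjunction of negations to negated disjunction), which is intuitionistically derivable.
If both ~a and ~b hold at a world, no accessible world forces a or forces b, so none forces a \/ b.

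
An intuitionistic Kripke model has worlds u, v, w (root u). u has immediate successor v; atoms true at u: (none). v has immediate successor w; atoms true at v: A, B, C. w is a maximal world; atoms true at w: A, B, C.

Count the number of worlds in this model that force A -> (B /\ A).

u: forces it.
v: forces it.
w: forces it.
Worlds forcing the formula: {u, v, w}.

3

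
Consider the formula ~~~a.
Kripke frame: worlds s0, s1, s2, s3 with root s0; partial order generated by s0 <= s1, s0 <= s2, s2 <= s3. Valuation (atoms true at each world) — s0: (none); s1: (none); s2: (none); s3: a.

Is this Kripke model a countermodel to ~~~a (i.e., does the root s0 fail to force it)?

Yes

s0 ||-/- ~~~a since s2 is accessible from s0 and s2 ||- ~~a.
s2 ||- ~~a: no world accessible from s2 forces ~a.
So the root s0 does not force ~~~a; the model is a countermodel.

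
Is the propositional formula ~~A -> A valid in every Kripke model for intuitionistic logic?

No

This is double-negation elimination, which is not intuitionistically valid.
A Kripke countermodel: worlds w0, w1; order generated by w0 <= w1; atoms true at each world — w0:{}; w1:{A}.
w0 ||-/- ~~A -> A: already at w0 itself, w0 ||- ~~A but w0 ||-/- A.
w0 lacks atom A, so w0 ||-/- A.
So the root w0 does not force the formula.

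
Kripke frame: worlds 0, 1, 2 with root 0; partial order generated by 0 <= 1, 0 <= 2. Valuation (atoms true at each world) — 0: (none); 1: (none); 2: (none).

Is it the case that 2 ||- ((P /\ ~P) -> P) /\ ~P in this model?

Yes

2 ||- ((P /\ ~P) -> P) /\ ~P since 2 forces both conjuncts.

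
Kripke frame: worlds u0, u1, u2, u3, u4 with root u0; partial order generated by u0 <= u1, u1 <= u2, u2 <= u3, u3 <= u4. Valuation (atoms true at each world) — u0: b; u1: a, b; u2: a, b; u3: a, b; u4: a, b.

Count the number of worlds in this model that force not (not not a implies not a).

5

u0: forces it.
u1: forces it.
u2: forces it.
u3: forces it.
u4: forces it.
Worlds forcing the formula: {u0, u1, u2, u3, u4}.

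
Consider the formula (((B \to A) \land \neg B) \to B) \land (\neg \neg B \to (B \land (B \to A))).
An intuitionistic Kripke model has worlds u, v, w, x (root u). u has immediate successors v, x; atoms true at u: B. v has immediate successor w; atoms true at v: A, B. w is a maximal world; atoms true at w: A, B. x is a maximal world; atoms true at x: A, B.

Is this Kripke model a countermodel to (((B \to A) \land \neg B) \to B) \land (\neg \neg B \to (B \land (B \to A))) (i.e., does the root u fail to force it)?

u \nVdash (((B \to A) \land \neg B) \to B) \land (\neg \neg B \to (B \land (B \to A))) since u fails \neg \neg B \to (B \land (B \to A)).
So the root u does not force (((B \to A) \land \neg B) \to B) \land (\neg \neg B \to (B \land (B \to A))); the model is a countermodel.

Yes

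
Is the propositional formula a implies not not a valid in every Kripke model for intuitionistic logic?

Yes

This is double-negation introduction, which is intuitionistically derivable.
If a world forces a then every accessible world forces a (persistence), so none forces not a; hence not not a.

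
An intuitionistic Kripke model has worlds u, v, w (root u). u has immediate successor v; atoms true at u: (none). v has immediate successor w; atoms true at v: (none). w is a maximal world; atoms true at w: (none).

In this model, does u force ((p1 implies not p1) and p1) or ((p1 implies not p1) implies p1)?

No

u does not force ((p1 implies not p1) and p1) or ((p1 implies not p1) implies p1): neither disjunct is forced at u.
u does not force (p1 implies not p1) and p1 since u fails p1.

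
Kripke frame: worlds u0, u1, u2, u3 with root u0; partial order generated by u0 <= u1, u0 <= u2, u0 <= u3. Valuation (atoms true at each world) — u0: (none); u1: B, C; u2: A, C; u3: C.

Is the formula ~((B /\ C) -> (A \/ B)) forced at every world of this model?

No

Not every world: u0 ||-/- ~((B /\ C) -> (A \/ B)).
u0 ||-/- ~((B /\ C) -> (A \/ B)) since u0 is accessible from u0 and u0 ||- (B /\ C) -> (A \/ B).
u0 ||- (B /\ C) -> (A \/ B): every world accessible from u0 that forces B /\ C (namely u1) also forces A \/ B.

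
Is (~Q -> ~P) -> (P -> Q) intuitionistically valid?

This is the converse of contraposition, which is not intuitionistically valid.
A Kripke countermodel: worlds 0, 1; order generated by 0 <= 1; atoms true at each world — 0:{P}; 1:{P,Q}.
0 ||-/- (~Q -> ~P) -> (P -> Q): already at 0 itself, 0 ||- ~Q -> ~P but 0 ||-/- P -> Q.
0 ||-/- P -> Q: already at 0 itself, 0 ||- P but 0 ||-/- Q.
0 lacks atom Q, so 0 ||-/- Q.
So the root 0 does not force the formula.

No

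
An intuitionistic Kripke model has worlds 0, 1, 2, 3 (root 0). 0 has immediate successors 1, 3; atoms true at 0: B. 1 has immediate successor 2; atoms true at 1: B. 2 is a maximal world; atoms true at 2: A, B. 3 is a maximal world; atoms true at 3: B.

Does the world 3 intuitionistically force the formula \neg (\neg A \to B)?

3 \nVdash \neg (\neg A \to B) since 3 is accessible from 3 and 3 \Vdash \neg A \to B.
3 \Vdash \neg A \to B: every world accessible from 3 that forces \neg A (namely 3) also forces B.

No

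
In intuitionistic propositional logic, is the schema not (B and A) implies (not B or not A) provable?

This is the constructively invalid direction of De Morgan's law for conjunction, which is not intuitionistically valid.
A Kripke countermodel: worlds 0, 1, 2; order generated by 0 <= 1, 0 <= 2; atoms true at each world — 0:{}; 1:{B}; 2:{A}.
0 does not force not (B and A) implies (not B or not A): already at 0 itself, 0 forces not (B and A) but 0 does not force not B or not A.
0 does not force not B or not A: neither disjunct is forced at 0.
0 does not force not B since 1 is accessible from 0 and 1 forces B.
So the root 0 does not force the formula.

No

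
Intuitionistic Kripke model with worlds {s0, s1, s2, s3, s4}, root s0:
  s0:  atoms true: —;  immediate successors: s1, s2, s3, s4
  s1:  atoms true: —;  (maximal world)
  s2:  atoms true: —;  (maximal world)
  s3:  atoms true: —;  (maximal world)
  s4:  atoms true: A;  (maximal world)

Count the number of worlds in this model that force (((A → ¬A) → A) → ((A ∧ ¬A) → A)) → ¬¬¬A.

s0: does not force it — s0 ⊮ (((A → ¬A) → A) → ((A ∧ ¬A) → A)) → ¬¬¬A: already at s0 itself, s0 ⊩ ((A → ¬A) → A) → ((A ∧ ¬A) → A) but s0 ⊮ ¬¬¬A.
s1: forces it.
s2: forces it.
s3: forces it.
s4: does not force it — s4 ⊮ (((A → ¬A) → A) → ((A ∧ ¬A) → A)) → ¬¬¬A: already at s4 itself, s4 ⊩ ((A → ¬A) → A) → ((A ∧ ¬A) → A) but s4 ⊮ ¬¬¬A.
Worlds forcing the formula: {s1, s2, s3}.

3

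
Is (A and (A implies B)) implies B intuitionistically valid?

This is modus ponens in implicational form, which is intuitionistically derivable.
If a world forces A and A implies B, then applying the implication at that world (which is accessible from itself) gives B.

Yes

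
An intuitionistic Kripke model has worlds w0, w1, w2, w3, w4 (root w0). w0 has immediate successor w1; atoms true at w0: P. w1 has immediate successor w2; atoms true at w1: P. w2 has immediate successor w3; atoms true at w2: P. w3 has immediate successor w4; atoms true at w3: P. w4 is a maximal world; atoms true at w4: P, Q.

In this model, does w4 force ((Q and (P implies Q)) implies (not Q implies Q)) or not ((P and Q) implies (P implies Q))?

w4 forces ((Q and (P implies Q)) implies (not Q implies Q)) or not ((P and Q) implies (P implies Q)) via the disjunct (Q and (P implies Q)) implies (not Q implies Q).

Yes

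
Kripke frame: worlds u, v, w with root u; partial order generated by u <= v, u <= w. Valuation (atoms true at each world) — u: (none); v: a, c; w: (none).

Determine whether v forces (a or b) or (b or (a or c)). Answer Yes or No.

Yes

v forces (a or b) or (b or (a or c)) via the disjunct a or b.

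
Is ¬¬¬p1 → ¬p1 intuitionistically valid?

This is triple-negation reduction, which is intuitionistically derivable.
Assume ¬¬¬p1 and suppose p1. Then ¬¬p1 (double-negation introduction), contradicting ¬¬¬p1. So ¬p1.

Yes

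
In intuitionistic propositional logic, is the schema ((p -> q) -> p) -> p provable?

This is Peirce's law, which is not intuitionistically valid.
A Kripke countermodel: worlds u0, u1; order generated by u0 <= u1; atoms true at each world — u0:{}; u1:{p}.
u0 ||-/- ((p -> q) -> p) -> p: already at u0 itself, u0 ||- (p -> q) -> p but u0 ||-/- p.
u0 lacks atom p, so u0 ||-/- p.
So the root u0 does not force the formula.

No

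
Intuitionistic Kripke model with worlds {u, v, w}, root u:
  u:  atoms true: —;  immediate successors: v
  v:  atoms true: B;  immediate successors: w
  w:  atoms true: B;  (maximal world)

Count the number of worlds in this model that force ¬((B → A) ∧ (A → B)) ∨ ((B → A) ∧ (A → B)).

3

u: forces it.
v: forces it.
w: forces it.
Worlds forcing the formula: {u, v, w}.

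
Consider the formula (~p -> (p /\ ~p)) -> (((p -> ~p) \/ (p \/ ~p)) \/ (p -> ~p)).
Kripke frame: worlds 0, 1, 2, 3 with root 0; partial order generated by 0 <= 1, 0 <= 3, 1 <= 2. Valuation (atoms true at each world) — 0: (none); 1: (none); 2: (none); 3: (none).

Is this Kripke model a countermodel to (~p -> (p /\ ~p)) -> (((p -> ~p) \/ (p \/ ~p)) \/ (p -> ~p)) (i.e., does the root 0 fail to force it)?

No

0 ||- (~p -> (p /\ ~p)) -> (((p -> ~p) \/ (p \/ ~p)) \/ (p -> ~p)) vacuously: no world accessible from 0 forces the antecedent ~p -> (p /\ ~p).
So the root 0 forces (~p -> (p /\ ~p)) -> (((p -> ~p) \/ (p \/ ~p)) \/ (p -> ~p)); the model is not a countermodel.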